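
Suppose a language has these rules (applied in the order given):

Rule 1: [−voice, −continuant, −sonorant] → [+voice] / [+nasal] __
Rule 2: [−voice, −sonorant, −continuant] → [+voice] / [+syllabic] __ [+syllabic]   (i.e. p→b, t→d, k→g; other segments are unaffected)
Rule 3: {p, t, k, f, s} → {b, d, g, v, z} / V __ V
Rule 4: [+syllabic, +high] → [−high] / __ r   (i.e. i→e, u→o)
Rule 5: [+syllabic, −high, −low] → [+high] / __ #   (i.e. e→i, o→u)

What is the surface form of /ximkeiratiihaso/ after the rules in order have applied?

ximgeeradiihazu

Rule 1 (post-nasal voicing): /k/ is a voiceless stop immediately after the nasal /m/, so it voices to [g]. /ximkeiratiihaso/ → ximgeiratiihaso.
Rule 2 (intervocalic voicing): /t/ is a voiceless stop between vowels /a/ and /i/, so it voices to [d]. /ximgeiratiihaso/ → ximgeiradiihaso.
Rule 3 (intervocalic voicing): /s/ is a voiceless obstruent between vowels /a/ and /o/, so it voices to [z]. /ximgeiradiihaso/ → ximgeiradiihazo.
Rule 4 (pre-rhotic lowering): /i/ is a high vowel immediately before /r/, so it lowers to [e]. /ximgeiradiihazo/ → ximgeeradiihazo.
Rule 5 (final vowel raising): /o/ is a mid vowel in word-final position, so it raises to [u]. /ximgeeradiihazo/ → ximgeeradiihazu.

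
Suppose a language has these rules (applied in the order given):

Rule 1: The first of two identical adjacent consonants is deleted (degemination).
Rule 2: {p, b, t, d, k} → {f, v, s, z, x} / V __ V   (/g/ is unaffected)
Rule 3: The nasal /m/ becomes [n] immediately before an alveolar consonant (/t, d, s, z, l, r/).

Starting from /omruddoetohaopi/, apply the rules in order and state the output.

onruzoesohaofi

Rule 1 (degemination): /dd/ is a geminate; the first /d/ deletes. /omruddoetohaopi/ → omrudoetohaopi.
Rule 2 (intervocalic spirantization): /d/ is a stop between vowels /u/ and /o/, so it spirantizes to the fricative [z]. /t/ is a stop between vowels /e/ and /o/, so it spirantizes to the fricative [s]. /p/ is a stop between vowels /o/ and /i/, so it spirantizes to the fricative [f]. /omrudoetohaopi/ → omruzoesohaofi.
Rule 3 (nasal place assimilation): /m/ precedes the alveolar consonant /r/, so it assimilates in place to [n]. /omruzoesohaofi/ → onruzoesohaofi.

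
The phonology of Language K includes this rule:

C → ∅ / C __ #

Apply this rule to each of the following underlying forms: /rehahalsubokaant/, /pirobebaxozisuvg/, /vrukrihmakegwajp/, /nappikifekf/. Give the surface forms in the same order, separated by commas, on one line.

/rehahalsubokaant/: /t/ is the second consonant of a word-final cluster /nt/, so it deletes. → [rehahalsubokaan].
/pirobebaxozisuvg/: /g/ is the second consonant of a word-final cluster /vg/, so it deletes. → [pirobebaxozisuv].
/vrukrihmakegwajp/: /p/ is the second consonant of a word-final cluster /jp/, so it deletes. → [vrukrihmakegwaj].
/nappikifekf/: /f/ is the second consonant of a word-final cluster /kf/, so it deletes. → [nappikifek].

rehahalsubokaan, pirobebaxozisuv, vrukrihmakegwaj, nappikifek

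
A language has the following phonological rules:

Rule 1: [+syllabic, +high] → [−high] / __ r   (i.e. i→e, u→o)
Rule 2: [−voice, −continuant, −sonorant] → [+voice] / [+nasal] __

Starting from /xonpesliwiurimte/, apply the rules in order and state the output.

xonbesliwiorimde

Rule 1 (pre-rhotic lowering): /u/ is a high vowel immediately before /r/, so it lowers to [o]. /xonpesliwiurimte/ → xonpesliwiorimte.
Rule 2 (post-nasal voicing): /p/ is a voiceless stop immediately after the nasal /n/, so it voices to [b]. /t/ is a voiceless stop immediately after the nasal /m/, so it voices to [d]. /xonpesliwiorimte/ → xonbesliwiorimde.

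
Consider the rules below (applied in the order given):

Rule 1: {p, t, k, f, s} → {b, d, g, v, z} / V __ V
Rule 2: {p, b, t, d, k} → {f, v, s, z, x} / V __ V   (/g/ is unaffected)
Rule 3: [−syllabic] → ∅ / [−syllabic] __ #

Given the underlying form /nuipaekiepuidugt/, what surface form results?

nuivaegievuizug

Rule 1 (intervocalic voicing): /p/ is a voiceless obstruent between vowels /i/ and /a/, so it voices to [b]. /k/ is a voiceless obstruent between vowels /e/ and /i/, so it voices to [g]. /p/ is a voiceless obstruent between vowels /e/ and /u/, so it voices to [b]. /nuipaekiepuidugt/ → nuibaegiebuidugt.
Rule 2 (intervocalic spirantization): /b/ is a stop between vowels /i/ and /a/, so it spirantizes to the fricative [v]. /b/ is a stop between vowels /e/ and /u/, so it spirantizes to the fricative [v]. /d/ is a stop between vowels /i/ and /u/, so it spirantizes to the fricative [z]. /nuibaegiebuidugt/ → nuivaegievuizugt.
Rule 3 (final cluster simplification): /t/ is the second consonant of a word-final cluster /gt/, so it deletes. /nuivaegievuizugt/ → nuivaegievuizug.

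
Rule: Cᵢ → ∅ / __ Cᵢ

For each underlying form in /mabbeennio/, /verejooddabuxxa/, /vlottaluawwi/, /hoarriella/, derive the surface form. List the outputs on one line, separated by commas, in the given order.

mabeenio, verejoodabuxa, vlotaluawi, hoariela

/mabbeennio/: /bb/ is a geminate; the first /b/ deletes. /nn/ is a geminate; the first /n/ deletes. → [mabeenio].
/verejooddabuxxa/: /dd/ is a geminate; the first /d/ deletes. /xx/ is a geminate; the first /x/ deletes. → [verejoodabuxa].
/vlottaluawwi/: /tt/ is a geminate; the first /t/ deletes. /ww/ is a geminate; the first /w/ deletes. → [vlotaluawi].
/hoarriella/: /rr/ is a geminate; the first /r/ deletes. /ll/ is a geminate; the first /l/ deletes. → [hoariela].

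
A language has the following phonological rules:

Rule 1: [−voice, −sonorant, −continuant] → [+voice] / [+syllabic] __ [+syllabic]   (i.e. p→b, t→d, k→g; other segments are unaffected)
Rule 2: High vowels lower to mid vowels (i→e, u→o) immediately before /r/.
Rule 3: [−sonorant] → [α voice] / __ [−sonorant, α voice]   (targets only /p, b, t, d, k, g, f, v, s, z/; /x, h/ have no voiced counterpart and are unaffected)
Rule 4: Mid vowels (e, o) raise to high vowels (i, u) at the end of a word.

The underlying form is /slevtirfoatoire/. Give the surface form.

slefterfoadoeri

Rule 1 (intervocalic voicing): /t/ is a voiceless stop between vowels /a/ and /o/, so it voices to [d]. /slevtirfoatoire/ → slevtirfoadoire.
Rule 2 (pre-rhotic lowering): /i/ is a high vowel immediately before /r/, so it lowers to [e]. /i/ is a high vowel immediately before /r/, so it lowers to [e]. /slevtirfoadoire/ → slevterfoadoere.
Rule 3 (regressive voicing assimilation): /v/ precedes the voiceless obstruent /t/, so it devoices to [f] by assimilation. /slevterfoadoere/ → slefterfoadoere.
Rule 4 (final vowel raising): /e/ is a mid vowel in word-final position, so it raises to [i]. /slefterfoadoere/ → slefterfoadoeri.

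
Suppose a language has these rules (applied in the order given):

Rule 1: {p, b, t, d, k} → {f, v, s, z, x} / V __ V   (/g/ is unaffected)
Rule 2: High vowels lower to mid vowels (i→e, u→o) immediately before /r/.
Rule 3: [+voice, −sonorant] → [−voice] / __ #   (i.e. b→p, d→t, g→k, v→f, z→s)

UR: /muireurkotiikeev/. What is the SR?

Rule 1 (intervocalic spirantization): /t/ is a stop between vowels /o/ and /i/, so it spirantizes to the fricative [s]. /k/ is a stop between vowels /i/ and /e/, so it spirantizes to the fricative [x]. /muireurkotiikeev/ → muireurkosiixeev.
Rule 2 (pre-rhotic lowering): /i/ is a high vowel immediately before /r/, so it lowers to [e]. /u/ is a high vowel immediately before /r/, so it lowers to [o]. /muireurkosiixeev/ → muereorkosiixeev.
Rule 3 (final devoicing): /v/ is a voiced obstruent in word-final position, so it devoices to [f]. /muereorkosiixeev/ → muereorkosiixeef.

muereorkosiixeef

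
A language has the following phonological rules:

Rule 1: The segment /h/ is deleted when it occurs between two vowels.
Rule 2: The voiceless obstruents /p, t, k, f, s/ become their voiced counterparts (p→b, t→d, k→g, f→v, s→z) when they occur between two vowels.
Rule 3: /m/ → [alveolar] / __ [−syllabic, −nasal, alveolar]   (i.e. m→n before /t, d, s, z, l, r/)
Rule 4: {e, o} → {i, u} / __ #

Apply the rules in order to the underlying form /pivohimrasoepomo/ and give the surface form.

pivoinrazoebomu

Rule 1 (intervocalic h-deletion): /h/ occurs between vowels /o/ and /i/, so it deletes. /pivohimrasoepomo/ → pivoimrasoepomo.
Rule 2 (intervocalic voicing): /s/ is a voiceless obstruent between vowels /a/ and /o/, so it voices to [z]. /p/ is a voiceless obstruent between vowels /e/ and /o/, so it voices to [b]. /pivoimrasoepomo/ → pivoimrazoebomo.
Rule 3 (nasal place assimilation): /m/ precedes the alveolar consonant /r/, so it assimilates in place to [n]. /pivoimrazoebomo/ → pivoinrazoebomo.
Rule 4 (final vowel raising): /o/ is a mid vowel in word-final position, so it raises to [u]. /pivoinrazoebomo/ → pivoinrazoebomu.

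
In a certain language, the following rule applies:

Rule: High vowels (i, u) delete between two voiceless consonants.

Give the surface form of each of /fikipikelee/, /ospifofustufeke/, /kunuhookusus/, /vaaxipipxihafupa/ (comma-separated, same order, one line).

/fikipikelee/: /i/ is a high vowel flanked by voiceless consonants /f/ and /k/, so it deletes. /i/ is a high vowel flanked by voiceless consonants /k/ and /p/, so it deletes. /i/ is a high vowel flanked by voiceless consonants /p/ and /k/, so it deletes. → [fkpkelee].
/ospifofustufeke/: /i/ is a high vowel flanked by voiceless consonants /p/ and /f/, so it deletes. /u/ is a high vowel flanked by voiceless consonants /f/ and /s/, so it deletes. /u/ is a high vowel flanked by voiceless consonants /t/ and /f/, so it deletes. → [ospfofstfeke].
/kunuhookusus/: /u/ is a high vowel flanked by voiceless consonants /k/ and /s/, so it deletes. /u/ is a high vowel flanked by voiceless consonants /s/ and /s/, so it deletes. → [kunuhookss].
/vaaxipipxihafupa/: /i/ is a high vowel flanked by voiceless consonants /x/ and /p/, so it deletes. /i/ is a high vowel flanked by voiceless consonants /p/ and /p/, so it deletes. /i/ is a high vowel flanked by voiceless consonants /x/ and /h/, so it deletes. /u/ is a high vowel flanked by voiceless consonants /f/ and /p/, so it deletes. → [vaaxppxhafpa].

fkpkelee, ospfofstfeke, kunuhookss, vaaxppxhafpa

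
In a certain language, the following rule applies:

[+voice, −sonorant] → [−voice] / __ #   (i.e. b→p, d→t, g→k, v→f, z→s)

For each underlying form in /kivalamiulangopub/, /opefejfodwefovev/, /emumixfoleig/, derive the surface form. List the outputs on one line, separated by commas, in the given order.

/kivalamiulangopub/: /b/ is a voiced obstruent in word-final position, so it devoices to [p]. → [kivalamiulangopup].
/opefejfodwefovev/: /v/ is a voiced obstruent in word-final position, so it devoices to [f]. → [opefejfodwefovef].
/emumixfoleig/: /g/ is a voiced obstruent in word-final position, so it devoices to [k]. → [emumixfoleik].

kivalamiulangopup, opefejfodwefovef, emumixfoleik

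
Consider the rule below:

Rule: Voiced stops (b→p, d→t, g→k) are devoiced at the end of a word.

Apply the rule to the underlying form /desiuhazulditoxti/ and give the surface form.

desiuhazulditoxti

No segment of /desiuhazulditoxti/ meets the structural description of the rule, so the form surfaces unchanged.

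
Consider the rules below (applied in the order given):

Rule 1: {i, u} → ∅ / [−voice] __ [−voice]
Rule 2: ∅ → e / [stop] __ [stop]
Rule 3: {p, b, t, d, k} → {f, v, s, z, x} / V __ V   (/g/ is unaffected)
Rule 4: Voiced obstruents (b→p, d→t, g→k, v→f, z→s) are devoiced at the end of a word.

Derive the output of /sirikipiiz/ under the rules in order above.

Rule 1 (high vowel syncope): /i/ is a high vowel flanked by voiceless consonants /k/ and /p/, so it deletes. /sirikipiiz/ → sirikpiiz.
Rule 2 (stop-cluster e-epenthesis): /k/ and /p/ form a stop–stop cluster, so [e] is inserted between them. /sirikpiiz/ → sirikepiiz.
Rule 3 (intervocalic spirantization): /k/ is a stop between vowels /i/ and /e/, so it spirantizes to the fricative [x]. /p/ is a stop between vowels /e/ and /i/, so it spirantizes to the fricative [f]. /sirikepiiz/ → sirixefiiz.
Rule 4 (final devoicing): /z/ is a voiced obstruent in word-final position, so it devoices to [s]. /sirixefiiz/ → sirixefiis.

sirixefiis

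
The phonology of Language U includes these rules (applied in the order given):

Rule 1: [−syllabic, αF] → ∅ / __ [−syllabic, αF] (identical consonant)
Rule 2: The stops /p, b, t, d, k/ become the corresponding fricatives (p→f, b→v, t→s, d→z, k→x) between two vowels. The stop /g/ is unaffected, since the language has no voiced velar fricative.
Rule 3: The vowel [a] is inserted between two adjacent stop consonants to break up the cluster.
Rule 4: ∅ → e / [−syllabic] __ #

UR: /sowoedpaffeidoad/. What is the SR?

Rule 1 (degemination): /ff/ is a geminate; the first /f/ deletes. /sowoedpaffeidoad/ → sowoedpafeidoad.
Rule 2 (intervocalic spirantization): /d/ is a stop between vowels /i/ and /o/, so it spirantizes to the fricative [z]. /sowoedpafeidoad/ → sowoedpafeizoad.
Rule 3 (stop-cluster a-epenthesis): /d/ and /p/ form a stop–stop cluster, so [a] is inserted between them. /sowoedpafeizoad/ → sowoedapafeizoad.
Rule 4 (final e-epenthesis): the form ends in the consonant /d/, so [e] is inserted word-finally. /sowoedapafeizoad/ → sowoedapafeizoade.

sowoedapafeizoade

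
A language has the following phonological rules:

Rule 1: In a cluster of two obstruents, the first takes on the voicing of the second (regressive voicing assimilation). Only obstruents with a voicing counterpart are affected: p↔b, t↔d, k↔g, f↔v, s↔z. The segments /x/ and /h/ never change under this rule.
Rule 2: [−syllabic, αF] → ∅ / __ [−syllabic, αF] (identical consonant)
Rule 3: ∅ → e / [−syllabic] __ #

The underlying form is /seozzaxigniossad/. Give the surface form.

Rule 1 (regressive voicing assimilation): no segment meets the environment; /seozzaxigniossad/ is unchanged.
Rule 2 (degemination): /zz/ is a geminate; the first /z/ deletes. /ss/ is a geminate; the first /s/ deletes. /seozzaxigniossad/ → seozaxigniosad.
Rule 3 (final e-epenthesis): the form ends in the consonant /d/, so [e] is inserted word-finally. /seozaxigniosad/ → seozaxigniosade.

seozaxigniosade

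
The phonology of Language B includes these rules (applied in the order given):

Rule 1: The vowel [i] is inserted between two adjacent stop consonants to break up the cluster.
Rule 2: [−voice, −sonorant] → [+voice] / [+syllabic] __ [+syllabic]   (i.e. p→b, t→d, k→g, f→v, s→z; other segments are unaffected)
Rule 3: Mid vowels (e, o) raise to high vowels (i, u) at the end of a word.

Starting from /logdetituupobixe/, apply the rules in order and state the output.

logidediduubobixi

Rule 1 (stop-cluster i-epenthesis): /g/ and /d/ form a stop–stop cluster, so [i] is inserted between them. /logdetituupobixe/ → logidetituupobixe.
Rule 2 (intervocalic voicing): /t/ is a voiceless obstruent between vowels /e/ and /i/, so it voices to [d]. /t/ is a voiceless obstruent between vowels /i/ and /u/, so it voices to [d]. /p/ is a voiceless obstruent between vowels /u/ and /o/, so it voices to [b]. /logidetituupobixe/ → logidediduubobixe.
Rule 3 (final vowel raising): /e/ is a mid vowel in word-final position, so it raises to [i]. /logidediduubobixe/ → logidediduubobixi.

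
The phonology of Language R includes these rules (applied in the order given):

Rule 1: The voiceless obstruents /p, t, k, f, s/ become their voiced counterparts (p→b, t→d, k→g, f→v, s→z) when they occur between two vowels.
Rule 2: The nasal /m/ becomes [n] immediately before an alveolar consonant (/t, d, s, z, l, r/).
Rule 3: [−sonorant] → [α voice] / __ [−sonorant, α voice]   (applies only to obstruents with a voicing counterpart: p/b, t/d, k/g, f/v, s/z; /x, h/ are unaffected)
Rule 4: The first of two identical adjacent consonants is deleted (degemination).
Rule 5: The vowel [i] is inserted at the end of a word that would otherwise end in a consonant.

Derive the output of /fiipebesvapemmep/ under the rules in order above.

fiibebezvabemepi

Rule 1 (intervocalic voicing): /p/ is a voiceless obstruent between vowels /i/ and /e/, so it voices to [b]. /p/ is a voiceless obstruent between vowels /a/ and /e/, so it voices to [b]. /fiipebesvapemmep/ → fiibebesvabemmep.
Rule 2 (nasal place assimilation): no segment meets the environment; /fiibebesvabemmep/ is unchanged.
Rule 3 (regressive voicing assimilation): /s/ precedes the voiced obstruent /v/, so it voices to [z] by assimilation. /fiibebesvabemmep/ → fiibebezvabemmep.
Rule 4 (degemination): /mm/ is a geminate; the first /m/ deletes. /fiibebezvabemmep/ → fiibebezvabemep.
Rule 5 (final i-epenthesis): the form ends in the consonant /p/, so [i] is inserted word-finally. /fiibebezvabemep/ → fiibebezvabemepi.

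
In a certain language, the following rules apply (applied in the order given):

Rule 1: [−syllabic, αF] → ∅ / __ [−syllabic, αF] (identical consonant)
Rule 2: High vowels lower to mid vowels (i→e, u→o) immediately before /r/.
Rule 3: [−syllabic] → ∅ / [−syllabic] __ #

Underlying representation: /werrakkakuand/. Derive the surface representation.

Rule 1 (degemination): /rr/ is a geminate; the first /r/ deletes. /kk/ is a geminate; the first /k/ deletes. /werrakkakuand/ → werakakuand.
Rule 2 (pre-rhotic lowering): no segment meets the environment; /werakakuand/ is unchanged.
Rule 3 (final cluster simplification): /d/ is the second consonant of a word-final cluster /nd/, so it deletes. /werakakuand/ → werakakuan.

werakakuan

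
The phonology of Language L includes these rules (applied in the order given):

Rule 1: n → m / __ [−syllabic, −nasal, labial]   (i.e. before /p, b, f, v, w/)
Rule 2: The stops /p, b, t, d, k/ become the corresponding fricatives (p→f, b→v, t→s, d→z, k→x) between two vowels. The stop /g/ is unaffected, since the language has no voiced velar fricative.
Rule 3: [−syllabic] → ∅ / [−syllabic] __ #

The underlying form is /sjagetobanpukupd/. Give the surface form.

sjagesovampuxup

Rule 1 (nasal place assimilation): /n/ precedes the labial consonant /p/, so it assimilates in place to [m]. /sjagetobanpukupd/ → sjagetobampukupd.
Rule 2 (intervocalic spirantization): /t/ is a stop between vowels /e/ and /o/, so it spirantizes to the fricative [s]. /b/ is a stop between vowels /o/ and /a/, so it spirantizes to the fricative [v]. /k/ is a stop between vowels /u/ and /u/, so it spirantizes to the fricative [x]. /sjagetobampukupd/ → sjagesovampuxupd.
Rule 3 (final cluster simplification): /d/ is the second consonant of a word-final cluster /pd/, so it deletes. /sjagesovampuxupd/ → sjagesovampuxup.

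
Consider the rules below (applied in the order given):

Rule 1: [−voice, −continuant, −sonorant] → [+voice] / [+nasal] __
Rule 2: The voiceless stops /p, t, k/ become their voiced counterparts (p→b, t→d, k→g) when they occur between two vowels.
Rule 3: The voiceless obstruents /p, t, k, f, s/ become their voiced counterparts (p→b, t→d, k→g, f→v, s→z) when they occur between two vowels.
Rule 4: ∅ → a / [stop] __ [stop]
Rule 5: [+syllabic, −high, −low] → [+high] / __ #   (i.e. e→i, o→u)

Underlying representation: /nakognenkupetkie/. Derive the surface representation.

Rule 1 (post-nasal voicing): /k/ is a voiceless stop immediately after the nasal /n/, so it voices to [g]. /nakognenkupetkie/ → nakognengupetkie.
Rule 2 (intervocalic voicing): /k/ is a voiceless stop between vowels /a/ and /o/, so it voices to [g]. /p/ is a voiceless stop between vowels /u/ and /e/, so it voices to [b]. /nakognengupetkie/ → nagognengubetkie.
Rule 3 (intervocalic voicing): no segment meets the environment; /nagognengubetkie/ is unchanged.
Rule 4 (stop-cluster a-epenthesis): /t/ and /k/ form a stop–stop cluster, so [a] is inserted between them. /nagognengubetkie/ → nagognengubetakie.
Rule 5 (final vowel raising): /e/ is a mid vowel in word-final position, so it raises to [i]. /nagognengubetakie/ → nagognengubetakii.

nagognengubetakii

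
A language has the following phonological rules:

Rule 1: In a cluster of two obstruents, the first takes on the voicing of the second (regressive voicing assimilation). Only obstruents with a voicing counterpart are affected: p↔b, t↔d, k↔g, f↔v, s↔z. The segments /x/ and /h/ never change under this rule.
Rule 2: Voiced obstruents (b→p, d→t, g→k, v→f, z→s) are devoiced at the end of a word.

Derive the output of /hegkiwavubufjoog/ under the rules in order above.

hekkiwavubufjook

Rule 1 (regressive voicing assimilation): /g/ precedes the voiceless obstruent /k/, so it devoices to [k] by assimilation. /hegkiwavubufjoog/ → hekkiwavubufjoog.
Rule 2 (final devoicing): /g/ is a voiced obstruent in word-final position, so it devoices to [k]. /hekkiwavubufjoog/ → hekkiwavubufjook.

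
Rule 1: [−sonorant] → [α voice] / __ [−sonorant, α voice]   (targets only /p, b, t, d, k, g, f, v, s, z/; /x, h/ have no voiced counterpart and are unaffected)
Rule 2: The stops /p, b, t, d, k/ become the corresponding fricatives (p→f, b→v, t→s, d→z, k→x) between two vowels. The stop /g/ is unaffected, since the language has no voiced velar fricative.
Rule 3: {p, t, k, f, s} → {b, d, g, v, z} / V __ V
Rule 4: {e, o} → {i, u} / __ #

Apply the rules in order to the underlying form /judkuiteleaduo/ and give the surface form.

jutkuizeleazuu

Rule 1 (regressive voicing assimilation): /d/ precedes the voiceless obstruent /k/, so it devoices to [t] by assimilation. /judkuiteleaduo/ → jutkuiteleaduo.
Rule 2 (intervocalic spirantization): /t/ is a stop between vowels /i/ and /e/, so it spirantizes to the fricative [s]. /d/ is a stop between vowels /a/ and /u/, so it spirantizes to the fricative [z]. /jutkuiteleaduo/ → jutkuiseleazuo.
Rule 3 (intervocalic voicing): /s/ is a voiceless obstruent between vowels /i/ and /e/, so it voices to [z]. /jutkuiseleazuo/ → jutkuizeleazuo.
Rule 4 (final vowel raising): /o/ is a mid vowel in word-final position, so it raises to [u]. /jutkuizeleazuo/ → jutkuizeleazuu.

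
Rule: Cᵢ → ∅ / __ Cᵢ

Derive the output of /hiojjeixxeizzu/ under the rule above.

/jj/ is a geminate; the first /j/ deletes.
/xx/ is a geminate; the first /x/ deletes.
/zz/ is a geminate; the first /z/ deletes.
The other instances of /h/, /j/, /x/, /z/ do not occur in the required environment and remain unchanged.
Surface form: [hiojeixeizu].

hiojeixeizu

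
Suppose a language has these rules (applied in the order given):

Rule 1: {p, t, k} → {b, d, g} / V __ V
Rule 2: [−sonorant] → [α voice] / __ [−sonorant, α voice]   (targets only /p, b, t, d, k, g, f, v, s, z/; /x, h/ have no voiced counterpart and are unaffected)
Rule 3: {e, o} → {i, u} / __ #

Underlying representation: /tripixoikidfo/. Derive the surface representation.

tribixoigitfu

Rule 1 (intervocalic voicing): /p/ is a voiceless stop between vowels /i/ and /i/, so it voices to [b]. /k/ is a voiceless stop between vowels /i/ and /i/, so it voices to [g]. /tripixoikidfo/ → tribixoigidfo.
Rule 2 (regressive voicing assimilation): /d/ precedes the voiceless obstruent /f/, so it devoices to [t] by assimilation. /tribixoigidfo/ → tribixoigitfo.
Rule 3 (final vowel raising): /o/ is a mid vowel in word-final position, so it raises to [u]. /tribixoigitfo/ → tribixoigitfu.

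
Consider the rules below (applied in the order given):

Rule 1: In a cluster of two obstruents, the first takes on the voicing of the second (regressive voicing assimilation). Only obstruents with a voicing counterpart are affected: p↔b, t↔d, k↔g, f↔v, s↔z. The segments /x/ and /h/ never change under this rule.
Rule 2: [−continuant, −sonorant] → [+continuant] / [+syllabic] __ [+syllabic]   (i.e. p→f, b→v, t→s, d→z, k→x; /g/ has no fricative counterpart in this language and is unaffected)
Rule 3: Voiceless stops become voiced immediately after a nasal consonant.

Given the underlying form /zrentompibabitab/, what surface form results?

zrendombivavisab

Rule 1 (regressive voicing assimilation): no segment meets the environment; /zrentompibabitab/ is unchanged.
Rule 2 (intervocalic spirantization): /b/ is a stop between vowels /i/ and /a/, so it spirantizes to the fricative [v]. /b/ is a stop between vowels /a/ and /i/, so it spirantizes to the fricative [v]. /t/ is a stop between vowels /i/ and /a/, so it spirantizes to the fricative [s]. /zrentompibabitab/ → zrentompivavisab.
Rule 3 (post-nasal voicing): /t/ is a voiceless stop immediately after the nasal /n/, so it voices to [d]. /p/ is a voiceless stop immediately after the nasal /m/, so it voices to [b]. /zrentompivavisab/ → zrendombivavisab.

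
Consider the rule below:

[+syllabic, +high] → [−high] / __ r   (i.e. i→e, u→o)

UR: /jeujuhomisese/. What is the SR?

No segment of /jeujuhomisese/ meets the structural description of the rule, so the form surfaces unchanged.

jeujuhomisese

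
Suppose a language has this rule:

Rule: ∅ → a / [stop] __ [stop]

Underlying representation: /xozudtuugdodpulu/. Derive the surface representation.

xozudatuugadodapulu

/d/ and /t/ form a stop–stop cluster, so [a] is inserted between them.
/g/ and /d/ form a stop–stop cluster, so [a] is inserted between them.
/d/ and /p/ form a stop–stop cluster, so [a] is inserted between them.
Surface form: [xozudatuugadodapulu].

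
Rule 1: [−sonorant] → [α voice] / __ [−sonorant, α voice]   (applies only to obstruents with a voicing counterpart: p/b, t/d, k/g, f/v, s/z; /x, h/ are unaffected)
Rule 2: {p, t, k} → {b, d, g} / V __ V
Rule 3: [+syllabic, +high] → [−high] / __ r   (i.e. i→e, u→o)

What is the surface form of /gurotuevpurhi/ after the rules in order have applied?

goroduefporhi

Rule 1 (regressive voicing assimilation): /v/ precedes the voiceless obstruent /p/, so it devoices to [f] by assimilation. /gurotuevpurhi/ → gurotuefpurhi.
Rule 2 (intervocalic voicing): /t/ is a voiceless stop between vowels /o/ and /u/, so it voices to [d]. /gurotuefpurhi/ → guroduefpurhi.
Rule 3 (pre-rhotic lowering): /u/ is a high vowel immediately before /r/, so it lowers to [o]. /u/ is a high vowel immediately before /r/, so it lowers to [o]. /guroduefpurhi/ → goroduefporhi.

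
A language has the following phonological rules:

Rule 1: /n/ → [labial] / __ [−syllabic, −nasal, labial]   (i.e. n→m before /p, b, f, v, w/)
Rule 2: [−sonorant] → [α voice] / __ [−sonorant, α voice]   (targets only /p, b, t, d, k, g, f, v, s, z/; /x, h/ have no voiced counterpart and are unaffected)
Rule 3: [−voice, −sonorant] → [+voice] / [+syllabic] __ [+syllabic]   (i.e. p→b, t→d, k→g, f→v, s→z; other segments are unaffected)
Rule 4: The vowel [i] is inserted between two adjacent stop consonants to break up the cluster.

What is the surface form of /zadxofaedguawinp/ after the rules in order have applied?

Rule 1 (nasal place assimilation): /n/ precedes the labial consonant /p/, so it assimilates in place to [m]. /zadxofaedguawinp/ → zadxofaedguawimp.
Rule 2 (regressive voicing assimilation): /d/ precedes the voiceless obstruent /x/, so it devoices to [t] by assimilation. /zadxofaedguawimp/ → zatxofaedguawimp.
Rule 3 (intervocalic voicing): /f/ is a voiceless obstruent between vowels /o/ and /a/, so it voices to [v]. /zatxofaedguawimp/ → zatxovaedguawimp.
Rule 4 (stop-cluster i-epenthesis): /d/ and /g/ form a stop–stop cluster, so [i] is inserted between them. /zatxovaedguawimp/ → zatxovaediguawimp.

zatxovaediguawimp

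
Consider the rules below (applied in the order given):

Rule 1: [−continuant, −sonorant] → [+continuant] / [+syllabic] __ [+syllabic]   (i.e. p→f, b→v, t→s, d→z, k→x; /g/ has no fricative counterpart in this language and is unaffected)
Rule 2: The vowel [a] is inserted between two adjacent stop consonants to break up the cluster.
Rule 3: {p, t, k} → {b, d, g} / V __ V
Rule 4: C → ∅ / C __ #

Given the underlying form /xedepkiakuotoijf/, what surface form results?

Rule 1 (intervocalic spirantization): /d/ is a stop between vowels /e/ and /e/, so it spirantizes to the fricative [z]. /k/ is a stop between vowels /a/ and /u/, so it spirantizes to the fricative [x]. /t/ is a stop between vowels /o/ and /o/, so it spirantizes to the fricative [s]. /xedepkiakuotoijf/ → xezepkiaxuosoijf.
Rule 2 (stop-cluster a-epenthesis): /p/ and /k/ form a stop–stop cluster, so [a] is inserted between them. /xezepkiaxuosoijf/ → xezepakiaxuosoijf.
Rule 3 (intervocalic voicing): /p/ is a voiceless stop between vowels /e/ and /a/, so it voices to [b]. /k/ is a voiceless stop between vowels /a/ and /i/, so it voices to [g]. /xezepakiaxuosoijf/ → xezebagiaxuosoijf.
Rule 4 (final cluster simplification): /f/ is the second consonant of a word-final cluster /jf/, so it deletes. /xezebagiaxuosoijf/ → xezebagiaxuosoij.

xezebagiaxuosoij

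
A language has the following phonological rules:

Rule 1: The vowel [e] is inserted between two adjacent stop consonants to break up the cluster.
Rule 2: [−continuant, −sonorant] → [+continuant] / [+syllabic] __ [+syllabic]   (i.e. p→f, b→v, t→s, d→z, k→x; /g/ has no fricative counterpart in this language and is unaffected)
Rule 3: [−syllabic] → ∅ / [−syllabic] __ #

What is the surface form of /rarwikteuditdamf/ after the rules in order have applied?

rarwixeseuzisezam

Rule 1 (stop-cluster e-epenthesis): /k/ and /t/ form a stop–stop cluster, so [e] is inserted between them. /t/ and /d/ form a stop–stop cluster, so [e] is inserted between them. /rarwikteuditdamf/ → rarwiketeuditedamf.
Rule 2 (intervocalic spirantization): /k/ is a stop between vowels /i/ and /e/, so it spirantizes to the fricative [x]. /t/ is a stop between vowels /e/ and /e/, so it spirantizes to the fricative [s]. /d/ is a stop between vowels /u/ and /i/, so it spirantizes to the fricative [z]. /t/ is a stop between vowels /i/ and /e/, so it spirantizes to the fricative [s]. /d/ is a stop between vowels /e/ and /a/, so it spirantizes to the fricative [z]. /rarwiketeuditedamf/ → rarwixeseuzisezamf.
Rule 3 (final cluster simplification): /f/ is the second consonant of a word-final cluster /mf/, so it deletes. /rarwixeseuzisezamf/ → rarwixeseuzisezam.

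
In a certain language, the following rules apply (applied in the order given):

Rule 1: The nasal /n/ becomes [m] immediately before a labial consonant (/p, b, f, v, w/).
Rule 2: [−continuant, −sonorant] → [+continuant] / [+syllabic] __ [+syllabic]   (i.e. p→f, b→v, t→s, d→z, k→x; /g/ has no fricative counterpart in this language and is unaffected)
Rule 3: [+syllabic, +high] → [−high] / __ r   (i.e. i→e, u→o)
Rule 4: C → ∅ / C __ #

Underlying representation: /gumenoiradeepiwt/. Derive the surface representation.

gumenoerazeefiw

Rule 1 (nasal place assimilation): no segment meets the environment; /gumenoiradeepiwt/ is unchanged.
Rule 2 (intervocalic spirantization): /d/ is a stop between vowels /a/ and /e/, so it spirantizes to the fricative [z]. /p/ is a stop between vowels /e/ and /i/, so it spirantizes to the fricative [f]. /gumenoiradeepiwt/ → gumenoirazeefiwt.
Rule 3 (pre-rhotic lowering): /i/ is a high vowel immediately before /r/, so it lowers to [e]. /gumenoirazeefiwt/ → gumenoerazeefiwt.
Rule 4 (final cluster simplification): /t/ is the second consonant of a word-final cluster /wt/, so it deletes. /gumenoerazeefiwt/ → gumenoerazeefiw.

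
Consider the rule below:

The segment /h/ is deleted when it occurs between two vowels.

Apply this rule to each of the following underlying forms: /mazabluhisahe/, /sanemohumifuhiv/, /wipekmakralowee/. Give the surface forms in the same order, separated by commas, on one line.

/mazabluhisahe/: /h/ occurs between vowels /u/ and /i/, so it deletes. /h/ occurs between vowels /a/ and /e/, so it deletes. → [mazabluisae].
/sanemohumifuhiv/: /h/ occurs between vowels /o/ and /u/, so it deletes. /h/ occurs between vowels /u/ and /i/, so it deletes. → [sanemoumifuiv].
/wipekmakralowee/: the rule's environment is not met; surfaces unchanged as [wipekmakralowee].

mazabluisae, sanemoumifuiv, wipekmakralowee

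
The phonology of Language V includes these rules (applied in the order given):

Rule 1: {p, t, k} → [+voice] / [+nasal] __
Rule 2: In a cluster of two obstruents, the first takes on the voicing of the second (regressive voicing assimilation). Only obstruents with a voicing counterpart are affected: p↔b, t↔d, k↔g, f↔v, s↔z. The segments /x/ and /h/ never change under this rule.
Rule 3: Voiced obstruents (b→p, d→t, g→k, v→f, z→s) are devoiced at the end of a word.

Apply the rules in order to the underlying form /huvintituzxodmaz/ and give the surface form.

huvinditusxodmas

Rule 1 (post-nasal voicing): /t/ is a voiceless stop immediately after the nasal /n/, so it voices to [d]. /huvintituzxodmaz/ → huvindituzxodmaz.
Rule 2 (regressive voicing assimilation): /z/ precedes the voiceless obstruent /x/, so it devoices to [s] by assimilation. /huvindituzxodmaz/ → huvinditusxodmaz.
Rule 3 (final devoicing): /z/ is a voiced obstruent in word-final position, so it devoices to [s]. /huvinditusxodmaz/ → huvinditusxodmas.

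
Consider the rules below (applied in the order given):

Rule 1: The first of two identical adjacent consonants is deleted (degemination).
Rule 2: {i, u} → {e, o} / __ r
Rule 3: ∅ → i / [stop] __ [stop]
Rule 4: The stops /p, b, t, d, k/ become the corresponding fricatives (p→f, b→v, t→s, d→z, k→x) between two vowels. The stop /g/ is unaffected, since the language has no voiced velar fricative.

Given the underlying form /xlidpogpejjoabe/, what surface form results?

Rule 1 (degemination): /jj/ is a geminate; the first /j/ deletes. /xlidpogpejjoabe/ → xlidpogpejoabe.
Rule 2 (pre-rhotic lowering): no segment meets the environment; /xlidpogpejoabe/ is unchanged.
Rule 3 (stop-cluster i-epenthesis): /d/ and /p/ form a stop–stop cluster, so [i] is inserted between them. /g/ and /p/ form a stop–stop cluster, so [i] is inserted between them. /xlidpogpejoabe/ → xlidipogipejoabe.
Rule 4 (intervocalic spirantization): /d/ is a stop between vowels /i/ and /i/, so it spirantizes to the fricative [z]. /p/ is a stop between vowels /i/ and /o/, so it spirantizes to the fricative [f]. /p/ is a stop between vowels /i/ and /e/, so it spirantizes to the fricative [f]. /b/ is a stop between vowels /a/ and /e/, so it spirantizes to the fricative [v]. /xlidipogipejoabe/ → xlizifogifejoave.

xlizifogifejoave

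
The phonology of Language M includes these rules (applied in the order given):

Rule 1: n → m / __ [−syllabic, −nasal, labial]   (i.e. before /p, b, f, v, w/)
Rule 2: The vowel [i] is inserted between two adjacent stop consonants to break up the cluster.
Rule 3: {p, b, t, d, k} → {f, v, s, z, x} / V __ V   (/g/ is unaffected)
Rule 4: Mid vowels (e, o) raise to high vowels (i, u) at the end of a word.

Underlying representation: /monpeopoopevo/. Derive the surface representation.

Rule 1 (nasal place assimilation): /n/ precedes the labial consonant /p/, so it assimilates in place to [m]. /monpeopoopevo/ → mompeopoopevo.
Rule 2 (stop-cluster i-epenthesis): no segment meets the environment; /mompeopoopevo/ is unchanged.
Rule 3 (intervocalic spirantization): /p/ is a stop between vowels /o/ and /o/, so it spirantizes to the fricative [f]. /p/ is a stop between vowels /o/ and /e/, so it spirantizes to the fricative [f]. /mompeopoopevo/ → mompeofoofevo.
Rule 4 (final vowel raising): /o/ is a mid vowel in word-final position, so it raises to [u]. /mompeofoofevo/ → mompeofoofevu.

mompeofoofevu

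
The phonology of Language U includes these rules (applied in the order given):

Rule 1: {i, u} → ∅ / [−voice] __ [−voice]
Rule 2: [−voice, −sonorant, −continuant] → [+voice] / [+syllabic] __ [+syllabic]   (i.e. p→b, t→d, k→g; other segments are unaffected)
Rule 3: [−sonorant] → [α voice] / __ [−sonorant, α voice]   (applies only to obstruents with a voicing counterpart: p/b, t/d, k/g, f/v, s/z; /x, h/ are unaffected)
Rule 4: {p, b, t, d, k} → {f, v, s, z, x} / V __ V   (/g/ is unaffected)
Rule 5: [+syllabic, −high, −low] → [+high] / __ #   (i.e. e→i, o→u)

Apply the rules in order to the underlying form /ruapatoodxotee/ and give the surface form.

Rule 1 (high vowel syncope): no segment meets the environment; /ruapatoodxotee/ is unchanged.
Rule 2 (intervocalic voicing): /p/ is a voiceless stop between vowels /a/ and /a/, so it voices to [b]. /t/ is a voiceless stop between vowels /a/ and /o/, so it voices to [d]. /t/ is a voiceless stop between vowels /o/ and /e/, so it voices to [d]. /ruapatoodxotee/ → ruabadoodxodee.
Rule 3 (regressive voicing assimilation): /d/ precedes the voiceless obstruent /x/, so it devoices to [t] by assimilation. /ruabadoodxodee/ → ruabadootxodee.
Rule 4 (intervocalic spirantization): /b/ is a stop between vowels /a/ and /a/, so it spirantizes to the fricative [v]. /d/ is a stop between vowels /a/ and /o/, so it spirantizes to the fricative [z]. /d/ is a stop between vowels /o/ and /e/, so it spirantizes to the fricative [z]. /ruabadootxodee/ → ruavazootxozee.
Rule 5 (final vowel raising): /e/ is a mid vowel in word-final position, so it raises to [i]. /ruavazootxozee/ → ruavazootxozei.

ruavazootxozei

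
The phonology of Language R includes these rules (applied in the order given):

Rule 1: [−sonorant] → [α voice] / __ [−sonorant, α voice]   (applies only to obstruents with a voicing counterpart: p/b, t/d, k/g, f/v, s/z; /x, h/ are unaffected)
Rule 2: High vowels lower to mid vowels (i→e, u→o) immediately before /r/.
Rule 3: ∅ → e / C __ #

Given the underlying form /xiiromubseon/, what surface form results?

xieromupseone

Rule 1 (regressive voicing assimilation): /b/ precedes the voiceless obstruent /s/, so it devoices to [p] by assimilation. /xiiromubseon/ → xiiromupseon.
Rule 2 (pre-rhotic lowering): /i/ is a high vowel immediately before /r/, so it lowers to [e]. /xiiromupseon/ → xieromupseon.
Rule 3 (final e-epenthesis): the form ends in the consonant /n/, so [e] is inserted word-finally. /xieromupseon/ → xieromupseone.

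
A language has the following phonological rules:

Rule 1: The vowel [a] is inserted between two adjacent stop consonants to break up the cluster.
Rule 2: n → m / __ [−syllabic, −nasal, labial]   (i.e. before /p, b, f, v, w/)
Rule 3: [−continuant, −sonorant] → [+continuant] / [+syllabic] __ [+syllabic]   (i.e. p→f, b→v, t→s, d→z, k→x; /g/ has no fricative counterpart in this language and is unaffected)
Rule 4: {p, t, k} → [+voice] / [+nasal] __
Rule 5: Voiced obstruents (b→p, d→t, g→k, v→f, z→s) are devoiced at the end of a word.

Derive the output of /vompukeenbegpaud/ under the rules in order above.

Rule 1 (stop-cluster a-epenthesis): /g/ and /p/ form a stop–stop cluster, so [a] is inserted between them. /vompukeenbegpaud/ → vompukeenbegapaud.
Rule 2 (nasal place assimilation): /n/ precedes the labial consonant /b/, so it assimilates in place to [m]. /vompukeenbegapaud/ → vompukeembegapaud.
Rule 3 (intervocalic spirantization): /k/ is a stop between vowels /u/ and /e/, so it spirantizes to the fricative [x]. /p/ is a stop between vowels /a/ and /a/, so it spirantizes to the fricative [f]. /vompukeembegapaud/ → vompuxeembegafaud.
Rule 4 (post-nasal voicing): /p/ is a voiceless stop immediately after the nasal /m/, so it voices to [b]. /vompuxeembegafaud/ → vombuxeembegafaud.
Rule 5 (final devoicing): /d/ is a voiced obstruent in word-final position, so it devoices to [t]. /vombuxeembegafaud/ → vombuxeembegafaut.

vombuxeembegafaut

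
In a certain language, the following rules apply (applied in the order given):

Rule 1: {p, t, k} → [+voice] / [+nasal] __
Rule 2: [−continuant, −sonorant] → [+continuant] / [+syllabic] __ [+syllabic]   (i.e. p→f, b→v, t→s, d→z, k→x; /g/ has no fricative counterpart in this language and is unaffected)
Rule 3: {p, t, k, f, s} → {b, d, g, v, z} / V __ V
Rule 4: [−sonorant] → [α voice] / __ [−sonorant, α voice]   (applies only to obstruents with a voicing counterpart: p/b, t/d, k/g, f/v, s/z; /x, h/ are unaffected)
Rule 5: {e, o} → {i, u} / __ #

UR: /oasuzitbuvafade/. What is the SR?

Rule 1 (post-nasal voicing): no segment meets the environment; /oasuzitbuvafade/ is unchanged.
Rule 2 (intervocalic spirantization): /d/ is a stop between vowels /a/ and /e/, so it spirantizes to the fricative [z]. /oasuzitbuvafade/ → oasuzitbuvafaze.
Rule 3 (intervocalic voicing): /s/ is a voiceless obstruent between vowels /a/ and /u/, so it voices to [z]. /f/ is a voiceless obstruent between vowels /a/ and /a/, so it voices to [v]. /oasuzitbuvafaze/ → oazuzitbuvavaze.
Rule 4 (regressive voicing assimilation): /t/ precedes the voiced obstruent /b/, so it voices to [d] by assimilation. /oazuzitbuvavaze/ → oazuzidbuvavaze.
Rule 5 (final vowel raising): /e/ is a mid vowel in word-final position, so it raises to [i]. /oazuzidbuvavaze/ → oazuzidbuvavazi.

oazuzidbuvavazi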